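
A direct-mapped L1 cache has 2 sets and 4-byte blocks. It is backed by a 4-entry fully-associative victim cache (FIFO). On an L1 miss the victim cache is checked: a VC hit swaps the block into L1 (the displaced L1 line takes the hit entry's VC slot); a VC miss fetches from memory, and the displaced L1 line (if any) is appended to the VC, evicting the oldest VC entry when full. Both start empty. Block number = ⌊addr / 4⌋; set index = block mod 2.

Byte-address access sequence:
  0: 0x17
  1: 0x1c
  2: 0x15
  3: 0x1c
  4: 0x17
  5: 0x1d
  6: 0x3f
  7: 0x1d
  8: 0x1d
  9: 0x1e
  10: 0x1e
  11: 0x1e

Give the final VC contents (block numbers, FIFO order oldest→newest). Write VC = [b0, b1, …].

#0 0x17→b5/s1 MISS; vc=[]
#1 0x1c→b7/s1 MISS; vc=[5]
#2 0x15→b5/s1 VC-HIT; vc=[7]
#3 0x1c→b7/s1 VC-HIT; vc=[5]
#4 0x17→b5/s1 VC-HIT; vc=[7]
#5 0x1d→b7/s1 VC-HIT; vc=[5]
#6 0x3f→b15/s1 MISS; vc=[5,7]
#7 0x1d→b7/s1 VC-HIT; vc=[5,15]
#8 0x1d→b7/s1 L1-HIT; vc=[5,15]
#9 0x1e→b7/s1 L1-HIT; vc=[5,15]
#10 0x1e→b7/s1 L1-HIT; vc=[5,15]
#11 0x1e→b7/s1 L1-HIT; vc=[5,15]

VC = [5, 15]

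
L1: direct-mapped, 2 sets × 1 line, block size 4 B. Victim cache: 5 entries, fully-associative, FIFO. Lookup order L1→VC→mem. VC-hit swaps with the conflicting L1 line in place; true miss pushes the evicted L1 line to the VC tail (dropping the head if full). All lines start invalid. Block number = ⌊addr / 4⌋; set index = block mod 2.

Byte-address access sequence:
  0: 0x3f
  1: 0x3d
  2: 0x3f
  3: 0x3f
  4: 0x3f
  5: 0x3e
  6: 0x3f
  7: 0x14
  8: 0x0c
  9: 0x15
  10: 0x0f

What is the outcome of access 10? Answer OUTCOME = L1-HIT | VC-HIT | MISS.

OUTCOME = VC-HIT

#0 0x3f→b15/s1 MISS; vc=[]
#1 0x3d→b15/s1 L1-HIT; vc=[]
#2 0x3f→b15/s1 L1-HIT; vc=[]
#3 0x3f→b15/s1 L1-HIT; vc=[]
#4 0x3f→b15/s1 L1-HIT; vc=[]
#5 0x3e→b15/s1 L1-HIT; vc=[]
#6 0x3f→b15/s1 L1-HIT; vc=[]
#7 0x14→b5/s1 MISS; vc=[15]
#8 0xc→b3/s1 MISS; vc=[15,5]
#9 0x15→b5/s1 VC-HIT; vc=[15,3]
#10 0xf→b3/s1 VC-HIT; vc=[15,5]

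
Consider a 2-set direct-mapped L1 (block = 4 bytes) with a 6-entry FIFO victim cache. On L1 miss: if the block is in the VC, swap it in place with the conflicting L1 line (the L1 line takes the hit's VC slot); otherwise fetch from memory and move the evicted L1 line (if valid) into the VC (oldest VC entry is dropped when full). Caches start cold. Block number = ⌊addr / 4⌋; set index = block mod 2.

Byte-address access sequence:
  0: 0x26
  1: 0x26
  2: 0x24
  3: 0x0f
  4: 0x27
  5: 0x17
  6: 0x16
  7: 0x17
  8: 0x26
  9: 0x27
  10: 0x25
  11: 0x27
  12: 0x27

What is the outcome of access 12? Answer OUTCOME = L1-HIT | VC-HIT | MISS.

0: 0x26 (blk 9, set 1) → MISS  vc=[]
1: 0x26 (blk 9, set 1) → L1-HIT  vc=[]
2: 0x24 (blk 9, set 1) → L1-HIT  vc=[]
3: 0xf (blk 3, set 1) → MISS  vc=[9]
4: 0x27 (blk 9, set 1) → VC-HIT  vc=[3]
5: 0x17 (blk 5, set 1) → MISS  vc=[3, 9]
6: 0x16 (blk 5, set 1) → L1-HIT  vc=[3, 9]
7: 0x17 (blk 5, set 1) → L1-HIT  vc=[3, 9]
8: 0x26 (blk 9, set 1) → VC-HIT  vc=[3, 5]
9: 0x27 (blk 9, set 1) → L1-HIT  vc=[3, 5]
10: 0x25 (blk 9, set 1) → L1-HIT  vc=[3, 5]
11: 0x27 (blk 9, set 1) → L1-HIT  vc=[3, 5]
12: 0x27 (blk 9, set 1) → L1-HIT  vc=[3, 5]

OUTCOME = L1-HIT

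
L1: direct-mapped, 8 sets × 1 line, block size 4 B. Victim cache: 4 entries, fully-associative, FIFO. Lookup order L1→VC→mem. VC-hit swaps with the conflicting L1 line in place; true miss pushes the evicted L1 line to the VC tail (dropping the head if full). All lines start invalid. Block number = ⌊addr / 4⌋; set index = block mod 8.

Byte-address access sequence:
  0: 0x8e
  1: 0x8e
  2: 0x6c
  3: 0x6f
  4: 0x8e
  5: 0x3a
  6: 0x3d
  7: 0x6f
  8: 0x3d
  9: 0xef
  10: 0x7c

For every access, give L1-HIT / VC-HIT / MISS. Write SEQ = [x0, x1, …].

#0 0x8e→b35/s3 MISS; vc=[]
#1 0x8e→b35/s3 L1-HIT; vc=[]
#2 0x6c→b27/s3 MISS; vc=[35]
#3 0x6f→b27/s3 L1-HIT; vc=[35]
#4 0x8e→b35/s3 VC-HIT; vc=[27]
#5 0x3a→b14/s6 MISS; vc=[27]
#6 0x3d→b15/s7 MISS; vc=[27]
#7 0x6f→b27/s3 VC-HIT; vc=[35]
#8 0x3d→b15/s7 L1-HIT; vc=[35]
#9 0xef→b59/s3 MISS; vc=[35,27]
#10 0x7c→b31/s7 MISS; vc=[35,27,15]

SEQ = [MISS, L1-HIT, MISS, L1-HIT, VC-HIT, MISS, MISS, VC-HIT, L1-HIT, MISS, MISS]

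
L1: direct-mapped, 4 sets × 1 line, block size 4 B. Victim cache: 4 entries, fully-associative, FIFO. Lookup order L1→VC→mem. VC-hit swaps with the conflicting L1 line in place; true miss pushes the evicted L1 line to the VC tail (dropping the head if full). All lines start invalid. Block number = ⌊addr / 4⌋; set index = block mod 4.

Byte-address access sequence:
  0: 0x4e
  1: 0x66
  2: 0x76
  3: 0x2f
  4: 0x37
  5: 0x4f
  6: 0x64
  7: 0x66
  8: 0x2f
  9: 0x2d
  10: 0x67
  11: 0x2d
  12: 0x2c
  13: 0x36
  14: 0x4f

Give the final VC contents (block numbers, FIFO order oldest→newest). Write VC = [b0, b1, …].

  [0] addr=0x4e blk=19 s=3: MISS | VC []
  [1] addr=0x66 blk=25 s=1: MISS | VC []
  [2] addr=0x76 blk=29 s=1: MISS | VC [25]
  [3] addr=0x2f blk=11 s=3: MISS | VC [25, 19]
  [4] addr=0x37 blk=13 s=1: MISS | VC [25, 19, 29]
  [5] addr=0x4f blk=19 s=3: VC-HIT | VC [25, 11, 29]
  [6] addr=0x64 blk=25 s=1: VC-HIT | VC [13, 11, 29]
  [7] addr=0x66 blk=25 s=1: L1-HIT | VC [13, 11, 29]
  [8] addr=0x2f blk=11 s=3: VC-HIT | VC [13, 19, 29]
  [9] addr=0x2d blk=11 s=3: L1-HIT | VC [13, 19, 29]
  [10] addr=0x67 blk=25 s=1: L1-HIT | VC [13, 19, 29]
  [11] addr=0x2d blk=11 s=3: L1-HIT | VC [13, 19, 29]
  [12] addr=0x2c blk=11 s=3: L1-HIT | VC [13, 19, 29]
  [13] addr=0x36 blk=13 s=1: VC-HIT | VC [25, 19, 29]
  [14] addr=0x4f blk=19 s=3: VC-HIT | VC [25, 11, 29]

VC = [25, 11, 29]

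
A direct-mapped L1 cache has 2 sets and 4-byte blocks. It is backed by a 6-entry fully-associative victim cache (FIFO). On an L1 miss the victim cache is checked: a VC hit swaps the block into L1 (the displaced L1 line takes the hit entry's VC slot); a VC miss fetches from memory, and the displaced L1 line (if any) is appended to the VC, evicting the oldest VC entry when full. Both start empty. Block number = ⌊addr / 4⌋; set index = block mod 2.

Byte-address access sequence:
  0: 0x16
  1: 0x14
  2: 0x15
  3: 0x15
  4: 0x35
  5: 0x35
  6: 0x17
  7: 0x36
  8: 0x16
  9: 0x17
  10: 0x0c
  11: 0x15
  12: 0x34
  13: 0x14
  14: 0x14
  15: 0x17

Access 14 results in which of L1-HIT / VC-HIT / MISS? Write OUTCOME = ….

OUTCOME = L1-HIT

  [0] addr=0x16 blk=5 s=1: MISS | VC []
  [1] addr=0x14 blk=5 s=1: L1-HIT | VC []
  [2] addr=0x15 blk=5 s=1: L1-HIT | VC []
  [3] addr=0x15 blk=5 s=1: L1-HIT | VC []
  [4] addr=0x35 blk=13 s=1: MISS | VC [5]
  [5] addr=0x35 blk=13 s=1: L1-HIT | VC [5]
  [6] addr=0x17 blk=5 s=1: VC-HIT | VC [13]
  [7] addr=0x36 blk=13 s=1: VC-HIT | VC [5]
  [8] addr=0x16 blk=5 s=1: VC-HIT | VC [13]
  [9] addr=0x17 blk=5 s=1: L1-HIT | VC [13]
  [10] addr=0xc blk=3 s=1: MISS | VC [13, 5]
  [11] addr=0x15 blk=5 s=1: VC-HIT | VC [13, 3]
  [12] addr=0x34 blk=13 s=1: VC-HIT | VC [5, 3]
  [13] addr=0x14 blk=5 s=1: VC-HIT | VC [13, 3]
  [14] addr=0x14 blk=5 s=1: L1-HIT | VC [13, 3]
  [15] addr=0x17 blk=5 s=1: L1-HIT | VC [13, 3]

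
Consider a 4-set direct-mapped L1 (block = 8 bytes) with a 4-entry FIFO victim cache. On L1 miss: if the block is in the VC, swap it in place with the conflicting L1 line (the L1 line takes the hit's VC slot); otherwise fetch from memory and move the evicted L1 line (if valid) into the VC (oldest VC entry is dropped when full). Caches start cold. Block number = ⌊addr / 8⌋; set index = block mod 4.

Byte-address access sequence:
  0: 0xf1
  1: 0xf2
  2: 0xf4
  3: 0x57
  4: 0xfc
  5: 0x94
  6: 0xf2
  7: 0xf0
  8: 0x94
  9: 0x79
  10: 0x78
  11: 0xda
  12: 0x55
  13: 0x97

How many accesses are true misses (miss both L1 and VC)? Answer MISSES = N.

MISSES = 6

#0 0xf1→b30/s2 MISS; vc=[]
#1 0xf2→b30/s2 L1-HIT; vc=[]
#2 0xf4→b30/s2 L1-HIT; vc=[]
#3 0x57→b10/s2 MISS; vc=[30]
#4 0xfc→b31/s3 MISS; vc=[30]
#5 0x94→b18/s2 MISS; vc=[30,10]
#6 0xf2→b30/s2 VC-HIT; vc=[18,10]
#7 0xf0→b30/s2 L1-HIT; vc=[18,10]
#8 0x94→b18/s2 VC-HIT; vc=[30,10]
#9 0x79→b15/s3 MISS; vc=[30,10,31]
#10 0x78→b15/s3 L1-HIT; vc=[30,10,31]
#11 0xda→b27/s3 MISS; vc=[30,10,31,15]
#12 0x55→b10/s2 VC-HIT; vc=[30,18,31,15]
#13 0x97→b18/s2 VC-HIT; vc=[30,10,31,15]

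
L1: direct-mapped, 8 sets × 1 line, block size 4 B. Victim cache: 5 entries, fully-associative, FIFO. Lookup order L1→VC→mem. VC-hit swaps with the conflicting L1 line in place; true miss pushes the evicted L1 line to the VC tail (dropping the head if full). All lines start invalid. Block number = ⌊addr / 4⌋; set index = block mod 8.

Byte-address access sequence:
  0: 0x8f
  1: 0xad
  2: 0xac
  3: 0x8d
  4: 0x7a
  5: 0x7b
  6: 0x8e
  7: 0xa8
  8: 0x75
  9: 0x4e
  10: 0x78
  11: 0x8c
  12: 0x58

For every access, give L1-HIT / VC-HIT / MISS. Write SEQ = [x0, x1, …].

0: 0x8f (blk 35, set 3) → MISS  vc=[]
1: 0xad (blk 43, set 3) → MISS  vc=[35]
2: 0xac (blk 43, set 3) → L1-HIT  vc=[35]
3: 0x8d (blk 35, set 3) → VC-HIT  vc=[43]
4: 0x7a (blk 30, set 6) → MISS  vc=[43]
5: 0x7b (blk 30, set 6) → L1-HIT  vc=[43]
6: 0x8e (blk 35, set 3) → L1-HIT  vc=[43]
7: 0xa8 (blk 42, set 2) → MISS  vc=[43]
8: 0x75 (blk 29, set 5) → MISS  vc=[43]
9: 0x4e (blk 19, set 3) → MISS  vc=[43, 35]
10: 0x78 (blk 30, set 6) → L1-HIT  vc=[43, 35]
11: 0x8c (blk 35, set 3) → VC-HIT  vc=[43, 19]
12: 0x58 (blk 22, set 6) → MISS  vc=[43, 19, 30]

SEQ = [MISS, MISS, L1-HIT, VC-HIT, MISS, L1-HIT, L1-HIT, MISS, MISS, MISS, L1-HIT, VC-HIT, MISS]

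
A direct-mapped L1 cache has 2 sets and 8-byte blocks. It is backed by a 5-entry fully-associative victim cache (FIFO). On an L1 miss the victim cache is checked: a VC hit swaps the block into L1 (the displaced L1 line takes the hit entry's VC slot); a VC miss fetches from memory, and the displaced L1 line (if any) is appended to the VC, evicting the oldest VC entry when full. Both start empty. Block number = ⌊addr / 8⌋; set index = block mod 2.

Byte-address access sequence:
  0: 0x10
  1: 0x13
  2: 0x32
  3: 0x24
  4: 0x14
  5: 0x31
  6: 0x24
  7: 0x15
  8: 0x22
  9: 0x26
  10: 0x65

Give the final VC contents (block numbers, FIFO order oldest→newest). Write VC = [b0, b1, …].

VC = [6, 2, 4]

0: 0x10 (blk 2, set 0) → MISS  vc=[]
1: 0x13 (blk 2, set 0) → L1-HIT  vc=[]
2: 0x32 (blk 6, set 0) → MISS  vc=[2]
3: 0x24 (blk 4, set 0) → MISS  vc=[2, 6]
4: 0x14 (blk 2, set 0) → VC-HIT  vc=[4, 6]
5: 0x31 (blk 6, set 0) → VC-HIT  vc=[4, 2]
6: 0x24 (blk 4, set 0) → VC-HIT  vc=[6, 2]
7: 0x15 (blk 2, set 0) → VC-HIT  vc=[6, 4]
8: 0x22 (blk 4, set 0) → VC-HIT  vc=[6, 2]
9: 0x26 (blk 4, set 0) → L1-HIT  vc=[6, 2]
10: 0x65 (blk 12, set 0) → MISS  vc=[6, 2, 4]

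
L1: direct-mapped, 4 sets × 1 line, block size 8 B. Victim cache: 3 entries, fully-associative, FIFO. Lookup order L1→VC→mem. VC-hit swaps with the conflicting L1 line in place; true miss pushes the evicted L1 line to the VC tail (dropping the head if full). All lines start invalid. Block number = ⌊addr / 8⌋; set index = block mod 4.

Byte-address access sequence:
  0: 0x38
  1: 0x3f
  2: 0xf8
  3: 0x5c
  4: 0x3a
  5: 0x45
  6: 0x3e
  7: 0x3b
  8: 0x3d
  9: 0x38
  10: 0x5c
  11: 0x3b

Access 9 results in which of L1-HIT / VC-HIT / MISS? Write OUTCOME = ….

OUTCOME = L1-HIT

0: 0x38 (blk 7, set 3) → MISS  vc=[]
1: 0x3f (blk 7, set 3) → L1-HIT  vc=[]
2: 0xf8 (blk 31, set 3) → MISS  vc=[7]
3: 0x5c (blk 11, set 3) → MISS  vc=[7, 31]
4: 0x3a (blk 7, set 3) → VC-HIT  vc=[11, 31]
5: 0x45 (blk 8, set 0) → MISS  vc=[11, 31]
6: 0x3e (blk 7, set 3) → L1-HIT  vc=[11, 31]
7: 0x3b (blk 7, set 3) → L1-HIT  vc=[11, 31]
8: 0x3d (blk 7, set 3) → L1-HIT  vc=[11, 31]
9: 0x38 (blk 7, set 3) → L1-HIT  vc=[11, 31]
10: 0x5c (blk 11, set 3) → VC-HIT  vc=[7, 31]
11: 0x3b (blk 7, set 3) → VC-HIT  vc=[11, 31]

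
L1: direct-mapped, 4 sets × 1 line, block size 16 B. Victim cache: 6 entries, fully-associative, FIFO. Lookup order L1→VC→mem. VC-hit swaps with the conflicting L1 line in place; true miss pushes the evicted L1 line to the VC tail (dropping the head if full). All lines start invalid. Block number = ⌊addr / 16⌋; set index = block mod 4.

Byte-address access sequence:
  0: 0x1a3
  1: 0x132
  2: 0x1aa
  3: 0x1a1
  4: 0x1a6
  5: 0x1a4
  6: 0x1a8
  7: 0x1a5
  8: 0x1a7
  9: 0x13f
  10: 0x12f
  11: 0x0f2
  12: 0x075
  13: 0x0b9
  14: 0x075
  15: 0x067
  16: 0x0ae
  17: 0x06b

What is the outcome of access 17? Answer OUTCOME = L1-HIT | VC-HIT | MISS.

0: 0x1a3 (blk 26, set 2) → MISS  vc=[]
1: 0x132 (blk 19, set 3) → MISS  vc=[]
2: 0x1aa (blk 26, set 2) → L1-HIT  vc=[]
3: 0x1a1 (blk 26, set 2) → L1-HIT  vc=[]
4: 0x1a6 (blk 26, set 2) → L1-HIT  vc=[]
5: 0x1a4 (blk 26, set 2) → L1-HIT  vc=[]
6: 0x1a8 (blk 26, set 2) → L1-HIT  vc=[]
7: 0x1a5 (blk 26, set 2) → L1-HIT  vc=[]
8: 0x1a7 (blk 26, set 2) → L1-HIT  vc=[]
9: 0x13f (blk 19, set 3) → L1-HIT  vc=[]
10: 0x12f (blk 18, set 2) → MISS  vc=[26]
11: 0xf2 (blk 15, set 3) → MISS  vc=[26, 19]
12: 0x75 (blk 7, set 3) → MISS  vc=[26, 19, 15]
13: 0xb9 (blk 11, set 3) → MISS  vc=[26, 19, 15, 7]
14: 0x75 (blk 7, set 3) → VC-HIT  vc=[26, 19, 15, 11]
15: 0x67 (blk 6, set 2) → MISS  vc=[26, 19, 15, 11, 18]
16: 0xae (blk 10, set 2) → MISS  vc=[26, 19, 15, 11, 18, 6]
17: 0x6b (blk 6, set 2) → VC-HIT  vc=[26, 19, 15, 11, 18, 10]

OUTCOME = VC-HIT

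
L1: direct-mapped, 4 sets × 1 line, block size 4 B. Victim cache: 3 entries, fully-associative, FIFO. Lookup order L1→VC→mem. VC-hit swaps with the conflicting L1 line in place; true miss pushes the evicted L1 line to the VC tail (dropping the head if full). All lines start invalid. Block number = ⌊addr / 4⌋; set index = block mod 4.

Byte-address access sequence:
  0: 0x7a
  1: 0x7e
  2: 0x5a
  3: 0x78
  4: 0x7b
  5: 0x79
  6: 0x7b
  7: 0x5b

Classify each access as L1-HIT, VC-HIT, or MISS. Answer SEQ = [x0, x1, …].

SEQ = [MISS, MISS, MISS, VC-HIT, L1-HIT, L1-HIT, L1-HIT, VC-HIT]

0: 0x7a (blk 30, set 2) → MISS  vc=[]
1: 0x7e (blk 31, set 3) → MISS  vc=[]
2: 0x5a (blk 22, set 2) → MISS  vc=[30]
3: 0x78 (blk 30, set 2) → VC-HIT  vc=[22]
4: 0x7b (blk 30, set 2) → L1-HIT  vc=[22]
5: 0x79 (blk 30, set 2) → L1-HIT  vc=[22]
6: 0x7b (blk 30, set 2) → L1-HIT  vc=[22]
7: 0x5b (blk 22, set 2) → VC-HIT  vc=[30]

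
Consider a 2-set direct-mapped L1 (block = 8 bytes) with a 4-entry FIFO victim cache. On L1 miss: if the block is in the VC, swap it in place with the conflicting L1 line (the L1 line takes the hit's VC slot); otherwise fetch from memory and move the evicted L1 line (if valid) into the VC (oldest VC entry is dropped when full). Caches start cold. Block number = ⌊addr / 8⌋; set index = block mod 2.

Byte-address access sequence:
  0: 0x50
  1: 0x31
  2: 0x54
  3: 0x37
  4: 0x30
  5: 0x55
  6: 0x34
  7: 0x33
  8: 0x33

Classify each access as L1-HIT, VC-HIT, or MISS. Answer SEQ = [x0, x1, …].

SEQ = [MISS, MISS, VC-HIT, VC-HIT, L1-HIT, VC-HIT, VC-HIT, L1-HIT, L1-HIT]

#0 0x50→b10/s0 MISS; vc=[]
#1 0x31→b6/s0 MISS; vc=[10]
#2 0x54→b10/s0 VC-HIT; vc=[6]
#3 0x37→b6/s0 VC-HIT; vc=[10]
#4 0x30→b6/s0 L1-HIT; vc=[10]
#5 0x55→b10/s0 VC-HIT; vc=[6]
#6 0x34→b6/s0 VC-HIT; vc=[10]
#7 0x33→b6/s0 L1-HIT; vc=[10]
#8 0x33→b6/s0 L1-HIT; vc=[10]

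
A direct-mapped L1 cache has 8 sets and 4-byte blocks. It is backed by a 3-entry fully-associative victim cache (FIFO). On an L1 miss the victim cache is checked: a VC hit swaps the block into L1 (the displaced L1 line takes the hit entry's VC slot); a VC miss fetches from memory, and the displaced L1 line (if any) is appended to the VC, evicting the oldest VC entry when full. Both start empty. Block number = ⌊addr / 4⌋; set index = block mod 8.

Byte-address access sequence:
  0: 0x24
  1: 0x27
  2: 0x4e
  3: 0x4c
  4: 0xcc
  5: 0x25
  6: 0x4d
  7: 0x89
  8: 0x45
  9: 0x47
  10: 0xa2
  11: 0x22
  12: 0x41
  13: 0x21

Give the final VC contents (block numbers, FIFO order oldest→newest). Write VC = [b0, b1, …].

VC = [9, 40, 16]

#0 0x24→b9/s1 MISS; vc=[]
#1 0x27→b9/s1 L1-HIT; vc=[]
#2 0x4e→b19/s3 MISS; vc=[]
#3 0x4c→b19/s3 L1-HIT; vc=[]
#4 0xcc→b51/s3 MISS; vc=[19]
#5 0x25→b9/s1 L1-HIT; vc=[19]
#6 0x4d→b19/s3 VC-HIT; vc=[51]
#7 0x89→b34/s2 MISS; vc=[51]
#8 0x45→b17/s1 MISS; vc=[51,9]
#9 0x47→b17/s1 L1-HIT; vc=[51,9]
#10 0xa2→b40/s0 MISS; vc=[51,9]
#11 0x22→b8/s0 MISS; vc=[51,9,40]
#12 0x41→b16/s0 MISS; vc=[9,40,8]
#13 0x21→b8/s0 VC-HIT; vc=[9,40,16]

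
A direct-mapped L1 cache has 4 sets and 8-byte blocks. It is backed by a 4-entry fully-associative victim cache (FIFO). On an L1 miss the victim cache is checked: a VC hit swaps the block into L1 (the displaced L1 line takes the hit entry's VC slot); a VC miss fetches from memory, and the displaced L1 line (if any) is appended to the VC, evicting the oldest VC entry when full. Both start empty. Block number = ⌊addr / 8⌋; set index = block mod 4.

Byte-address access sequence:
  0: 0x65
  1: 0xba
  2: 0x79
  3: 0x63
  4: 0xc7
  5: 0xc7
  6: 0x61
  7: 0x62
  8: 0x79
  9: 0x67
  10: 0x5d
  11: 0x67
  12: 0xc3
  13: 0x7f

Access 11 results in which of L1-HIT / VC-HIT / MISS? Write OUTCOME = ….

#0 0x65→b12/s0 MISS; vc=[]
#1 0xba→b23/s3 MISS; vc=[]
#2 0x79→b15/s3 MISS; vc=[23]
#3 0x63→b12/s0 L1-HIT; vc=[23]
#4 0xc7→b24/s0 MISS; vc=[23,12]
#5 0xc7→b24/s0 L1-HIT; vc=[23,12]
#6 0x61→b12/s0 VC-HIT; vc=[23,24]
#7 0x62→b12/s0 L1-HIT; vc=[23,24]
#8 0x79→b15/s3 L1-HIT; vc=[23,24]
#9 0x67→b12/s0 L1-HIT; vc=[23,24]
#10 0x5d→b11/s3 MISS; vc=[23,24,15]
#11 0x67→b12/s0 L1-HIT; vc=[23,24,15]
#12 0xc3→b24/s0 VC-HIT; vc=[23,12,15]
#13 0x7f→b15/s3 VC-HIT; vc=[23,12,11]

OUTCOME = L1-HIT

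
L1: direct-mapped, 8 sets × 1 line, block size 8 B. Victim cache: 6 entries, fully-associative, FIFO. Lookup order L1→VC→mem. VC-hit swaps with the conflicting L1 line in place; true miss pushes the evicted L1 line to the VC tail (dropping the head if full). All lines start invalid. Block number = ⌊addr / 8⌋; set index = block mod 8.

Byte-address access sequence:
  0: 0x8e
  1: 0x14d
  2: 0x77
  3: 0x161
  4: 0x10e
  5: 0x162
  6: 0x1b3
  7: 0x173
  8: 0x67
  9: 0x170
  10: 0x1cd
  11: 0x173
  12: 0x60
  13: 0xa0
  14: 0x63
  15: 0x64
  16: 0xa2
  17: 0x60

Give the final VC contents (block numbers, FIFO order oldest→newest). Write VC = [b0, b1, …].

  [0] addr=0x8e blk=17 s=1: MISS | VC []
  [1] addr=0x14d blk=41 s=1: MISS | VC [17]
  [2] addr=0x77 blk=14 s=6: MISS | VC [17]
  [3] addr=0x161 blk=44 s=4: MISS | VC [17]
  [4] addr=0x10e blk=33 s=1: MISS | VC [17, 41]
  [5] addr=0x162 blk=44 s=4: L1-HIT | VC [17, 41]
  [6] addr=0x1b3 blk=54 s=6: MISS | VC [17, 41, 14]
  [7] addr=0x173 blk=46 s=6: MISS | VC [17, 41, 14, 54]
  [8] addr=0x67 blk=12 s=4: MISS | VC [17, 41, 14, 54, 44]
  [9] addr=0x170 blk=46 s=6: L1-HIT | VC [17, 41, 14, 54, 44]
  [10] addr=0x1cd blk=57 s=1: MISS | VC [17, 41, 14, 54, 44, 33]
  [11] addr=0x173 blk=46 s=6: L1-HIT | VC [17, 41, 14, 54, 44, 33]
  [12] addr=0x60 blk=12 s=4: L1-HIT | VC [17, 41, 14, 54, 44, 33]
  [13] addr=0xa0 blk=20 s=4: MISS | VC [41, 14, 54, 44, 33, 12]
  [14] addr=0x63 blk=12 s=4: VC-HIT | VC [41, 14, 54, 44, 33, 20]
  [15] addr=0x64 blk=12 s=4: L1-HIT | VC [41, 14, 54, 44, 33, 20]
  [16] addr=0xa2 blk=20 s=4: VC-HIT | VC [41, 14, 54, 44, 33, 12]
  [17] addr=0x60 blk=12 s=4: VC-HIT | VC [41, 14, 54, 44, 33, 20]

VC = [41, 14, 54, 44, 33, 20]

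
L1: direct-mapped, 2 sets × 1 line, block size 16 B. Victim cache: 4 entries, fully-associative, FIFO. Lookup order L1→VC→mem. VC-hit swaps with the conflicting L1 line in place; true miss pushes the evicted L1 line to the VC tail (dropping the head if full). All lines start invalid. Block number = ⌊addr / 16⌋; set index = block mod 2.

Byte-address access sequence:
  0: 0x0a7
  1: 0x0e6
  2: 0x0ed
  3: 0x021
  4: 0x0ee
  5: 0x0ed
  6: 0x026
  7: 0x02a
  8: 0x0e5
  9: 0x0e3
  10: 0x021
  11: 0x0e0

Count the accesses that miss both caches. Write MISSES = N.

MISSES = 3

  [0] addr=0xa7 blk=10 s=0: MISS | VC []
  [1] addr=0xe6 blk=14 s=0: MISS | VC [10]
  [2] addr=0xed blk=14 s=0: L1-HIT | VC [10]
  [3] addr=0x21 blk=2 s=0: MISS | VC [10, 14]
  [4] addr=0xee blk=14 s=0: VC-HIT | VC [10, 2]
  [5] addr=0xed blk=14 s=0: L1-HIT | VC [10, 2]
  [6] addr=0x26 blk=2 s=0: VC-HIT | VC [10, 14]
  [7] addr=0x2a blk=2 s=0: L1-HIT | VC [10, 14]
  [8] addr=0xe5 blk=14 s=0: VC-HIT | VC [10, 2]
  [9] addr=0xe3 blk=14 s=0: L1-HIT | VC [10, 2]
  [10] addr=0x21 blk=2 s=0: VC-HIT | VC [10, 14]
  [11] addr=0xe0 blk=14 s=0: VC-HIT | VC [10, 2]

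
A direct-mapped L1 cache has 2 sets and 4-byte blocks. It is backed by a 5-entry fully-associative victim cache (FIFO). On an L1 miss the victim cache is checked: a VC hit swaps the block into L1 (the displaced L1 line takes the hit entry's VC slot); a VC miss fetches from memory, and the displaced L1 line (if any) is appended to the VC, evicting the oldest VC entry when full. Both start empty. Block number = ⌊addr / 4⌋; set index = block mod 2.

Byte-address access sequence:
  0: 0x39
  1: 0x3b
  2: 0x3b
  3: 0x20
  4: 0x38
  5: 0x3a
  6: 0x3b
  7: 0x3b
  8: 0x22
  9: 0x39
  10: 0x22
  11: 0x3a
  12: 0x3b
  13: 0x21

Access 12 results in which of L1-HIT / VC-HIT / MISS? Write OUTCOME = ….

OUTCOME = L1-HIT

#0 0x39→b14/s0 MISS; vc=[]
#1 0x3b→b14/s0 L1-HIT; vc=[]
#2 0x3b→b14/s0 L1-HIT; vc=[]
#3 0x20→b8/s0 MISS; vc=[14]
#4 0x38→b14/s0 VC-HIT; vc=[8]
#5 0x3a→b14/s0 L1-HIT; vc=[8]
#6 0x3b→b14/s0 L1-HIT; vc=[8]
#7 0x3b→b14/s0 L1-HIT; vc=[8]
#8 0x22→b8/s0 VC-HIT; vc=[14]
#9 0x39→b14/s0 VC-HIT; vc=[8]
#10 0x22→b8/s0 VC-HIT; vc=[14]
#11 0x3a→b14/s0 VC-HIT; vc=[8]
#12 0x3b→b14/s0 L1-HIT; vc=[8]
#13 0x21→b8/s0 VC-HIT; vc=[14]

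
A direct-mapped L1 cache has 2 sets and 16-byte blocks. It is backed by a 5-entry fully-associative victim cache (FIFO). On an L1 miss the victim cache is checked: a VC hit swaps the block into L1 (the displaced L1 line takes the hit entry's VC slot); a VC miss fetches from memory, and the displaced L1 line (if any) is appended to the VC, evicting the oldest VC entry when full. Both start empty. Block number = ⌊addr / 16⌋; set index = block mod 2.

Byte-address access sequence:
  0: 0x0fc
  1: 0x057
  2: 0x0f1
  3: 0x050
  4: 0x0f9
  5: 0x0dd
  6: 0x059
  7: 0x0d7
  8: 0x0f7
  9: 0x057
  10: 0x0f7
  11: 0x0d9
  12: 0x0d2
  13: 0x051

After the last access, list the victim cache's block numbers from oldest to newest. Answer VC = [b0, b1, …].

VC = [13, 15]

0: 0xfc (blk 15, set 1) → MISS  vc=[]
1: 0x57 (blk 5, set 1) → MISS  vc=[15]
2: 0xf1 (blk 15, set 1) → VC-HIT  vc=[5]
3: 0x50 (blk 5, set 1) → VC-HIT  vc=[15]
4: 0xf9 (blk 15, set 1) → VC-HIT  vc=[5]
5: 0xdd (blk 13, set 1) → MISS  vc=[5, 15]
6: 0x59 (blk 5, set 1) → VC-HIT  vc=[13, 15]
7: 0xd7 (blk 13, set 1) → VC-HIT  vc=[5, 15]
8: 0xf7 (blk 15, set 1) → VC-HIT  vc=[5, 13]
9: 0x57 (blk 5, set 1) → VC-HIT  vc=[15, 13]
10: 0xf7 (blk 15, set 1) → VC-HIT  vc=[5, 13]
11: 0xd9 (blk 13, set 1) → VC-HIT  vc=[5, 15]
12: 0xd2 (blk 13, set 1) → L1-HIT  vc=[5, 15]
13: 0x51 (blk 5, set 1) → VC-HIT  vc=[13, 15]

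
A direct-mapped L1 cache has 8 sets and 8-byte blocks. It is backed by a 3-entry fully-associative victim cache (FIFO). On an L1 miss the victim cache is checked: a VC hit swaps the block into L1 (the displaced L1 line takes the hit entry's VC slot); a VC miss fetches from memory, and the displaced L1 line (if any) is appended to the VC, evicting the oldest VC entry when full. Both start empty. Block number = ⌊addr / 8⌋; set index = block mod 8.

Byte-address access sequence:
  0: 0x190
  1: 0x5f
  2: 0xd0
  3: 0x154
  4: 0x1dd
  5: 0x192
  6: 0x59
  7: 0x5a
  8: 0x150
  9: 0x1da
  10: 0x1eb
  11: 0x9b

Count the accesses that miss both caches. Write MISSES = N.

MISSES = 7

  [0] addr=0x190 blk=50 s=2: MISS | VC []
  [1] addr=0x5f blk=11 s=3: MISS | VC []
  [2] addr=0xd0 blk=26 s=2: MISS | VC [50]
  [3] addr=0x154 blk=42 s=2: MISS | VC [50, 26]
  [4] addr=0x1dd blk=59 s=3: MISS | VC [50, 26, 11]
  [5] addr=0x192 blk=50 s=2: VC-HIT | VC [42, 26, 11]
  [6] addr=0x59 blk=11 s=3: VC-HIT | VC [42, 26, 59]
  [7] addr=0x5a blk=11 s=3: L1-HIT | VC [42, 26, 59]
  [8] addr=0x150 blk=42 s=2: VC-HIT | VC [50, 26, 59]
  [9] addr=0x1da blk=59 s=3: VC-HIT | VC [50, 26, 11]
  [10] addr=0x1eb blk=61 s=5: MISS | VC [50, 26, 11]
  [11] addr=0x9b blk=19 s=3: MISS | VC [26, 11, 59]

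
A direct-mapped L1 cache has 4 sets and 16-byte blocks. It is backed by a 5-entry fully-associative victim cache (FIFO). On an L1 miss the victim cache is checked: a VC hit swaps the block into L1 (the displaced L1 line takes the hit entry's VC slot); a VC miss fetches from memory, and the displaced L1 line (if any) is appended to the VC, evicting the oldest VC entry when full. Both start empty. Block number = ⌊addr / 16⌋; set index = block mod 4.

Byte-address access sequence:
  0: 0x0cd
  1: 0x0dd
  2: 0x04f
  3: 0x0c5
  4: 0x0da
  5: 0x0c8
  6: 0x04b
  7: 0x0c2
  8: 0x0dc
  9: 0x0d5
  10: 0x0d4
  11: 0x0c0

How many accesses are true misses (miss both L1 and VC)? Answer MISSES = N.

0: 0xcd (blk 12, set 0) → MISS  vc=[]
1: 0xdd (blk 13, set 1) → MISS  vc=[]
2: 0x4f (blk 4, set 0) → MISS  vc=[12]
3: 0xc5 (blk 12, set 0) → VC-HIT  vc=[4]
4: 0xda (blk 13, set 1) → L1-HIT  vc=[4]
5: 0xc8 (blk 12, set 0) → L1-HIT  vc=[4]
6: 0x4b (blk 4, set 0) → VC-HIT  vc=[12]
7: 0xc2 (blk 12, set 0) → VC-HIT  vc=[4]
8: 0xdc (blk 13, set 1) → L1-HIT  vc=[4]
9: 0xd5 (blk 13, set 1) → L1-HIT  vc=[4]
10: 0xd4 (blk 13, set 1) → L1-HIT  vc=[4]
11: 0xc0 (blk 12, set 0) → L1-HIT  vc=[4]

MISSES = 3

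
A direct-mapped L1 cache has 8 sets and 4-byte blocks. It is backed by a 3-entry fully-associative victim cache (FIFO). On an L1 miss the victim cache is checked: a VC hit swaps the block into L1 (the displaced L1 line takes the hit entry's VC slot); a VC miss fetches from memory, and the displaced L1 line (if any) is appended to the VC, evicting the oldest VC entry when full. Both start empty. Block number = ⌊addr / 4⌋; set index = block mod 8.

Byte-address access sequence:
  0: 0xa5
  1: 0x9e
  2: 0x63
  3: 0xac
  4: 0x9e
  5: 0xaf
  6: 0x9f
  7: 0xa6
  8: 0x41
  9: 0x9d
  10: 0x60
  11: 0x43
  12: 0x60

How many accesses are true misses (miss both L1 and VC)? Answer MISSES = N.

MISSES = 5

0: 0xa5 (blk 41, set 1) → MISS  vc=[]
1: 0x9e (blk 39, set 7) → MISS  vc=[]
2: 0x63 (blk 24, set 0) → MISS  vc=[]
3: 0xac (blk 43, set 3) → MISS  vc=[]
4: 0x9e (blk 39, set 7) → L1-HIT  vc=[]
5: 0xaf (blk 43, set 3) → L1-HIT  vc=[]
6: 0x9f (blk 39, set 7) → L1-HIT  vc=[]
7: 0xa6 (blk 41, set 1) → L1-HIT  vc=[]
8: 0x41 (blk 16, set 0) → MISS  vc=[24]
9: 0x9d (blk 39, set 7) → L1-HIT  vc=[24]
10: 0x60 (blk 24, set 0) → VC-HIT  vc=[16]
11: 0x43 (blk 16, set 0) → VC-HIT  vc=[24]
12: 0x60 (blk 24, set 0) → VC-HIT  vc=[16]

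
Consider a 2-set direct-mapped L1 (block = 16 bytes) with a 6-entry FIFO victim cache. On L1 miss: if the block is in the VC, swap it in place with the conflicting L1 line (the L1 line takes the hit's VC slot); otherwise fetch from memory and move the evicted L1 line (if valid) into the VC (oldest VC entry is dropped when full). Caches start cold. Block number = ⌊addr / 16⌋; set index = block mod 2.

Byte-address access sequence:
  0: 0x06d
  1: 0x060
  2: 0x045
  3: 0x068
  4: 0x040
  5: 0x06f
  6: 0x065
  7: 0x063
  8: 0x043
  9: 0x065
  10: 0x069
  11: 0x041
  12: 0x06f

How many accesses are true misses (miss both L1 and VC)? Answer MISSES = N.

0: 0x6d (blk 6, set 0) → MISS  vc=[]
1: 0x60 (blk 6, set 0) → L1-HIT  vc=[]
2: 0x45 (blk 4, set 0) → MISS  vc=[6]
3: 0x68 (blk 6, set 0) → VC-HIT  vc=[4]
4: 0x40 (blk 4, set 0) → VC-HIT  vc=[6]
5: 0x6f (blk 6, set 0) → VC-HIT  vc=[4]
6: 0x65 (blk 6, set 0) → L1-HIT  vc=[4]
7: 0x63 (blk 6, set 0) → L1-HIT  vc=[4]
8: 0x43 (blk 4, set 0) → VC-HIT  vc=[6]
9: 0x65 (blk 6, set 0) → VC-HIT  vc=[4]
10: 0x69 (blk 6, set 0) → L1-HIT  vc=[4]
11: 0x41 (blk 4, set 0) → VC-HIT  vc=[6]
12: 0x6f (blk 6, set 0) → VC-HIT  vc=[4]

MISSES = 2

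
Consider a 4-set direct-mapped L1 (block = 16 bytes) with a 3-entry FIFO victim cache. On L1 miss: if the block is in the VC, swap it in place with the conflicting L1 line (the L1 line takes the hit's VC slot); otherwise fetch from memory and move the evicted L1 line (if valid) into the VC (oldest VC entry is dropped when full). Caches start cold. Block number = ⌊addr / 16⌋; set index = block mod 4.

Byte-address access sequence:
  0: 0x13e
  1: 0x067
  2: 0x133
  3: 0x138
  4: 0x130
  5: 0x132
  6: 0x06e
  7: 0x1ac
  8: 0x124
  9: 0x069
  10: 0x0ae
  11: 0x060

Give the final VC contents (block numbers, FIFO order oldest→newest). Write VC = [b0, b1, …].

0: 0x13e (blk 19, set 3) → MISS  vc=[]
1: 0x67 (blk 6, set 2) → MISS  vc=[]
2: 0x133 (blk 19, set 3) → L1-HIT  vc=[]
3: 0x138 (blk 19, set 3) → L1-HIT  vc=[]
4: 0x130 (blk 19, set 3) → L1-HIT  vc=[]
5: 0x132 (blk 19, set 3) → L1-HIT  vc=[]
6: 0x6e (blk 6, set 2) → L1-HIT  vc=[]
7: 0x1ac (blk 26, set 2) → MISS  vc=[6]
8: 0x124 (blk 18, set 2) → MISS  vc=[6, 26]
9: 0x69 (blk 6, set 2) → VC-HIT  vc=[18, 26]
10: 0xae (blk 10, set 2) → MISS  vc=[18, 26, 6]
11: 0x60 (blk 6, set 2) → VC-HIT  vc=[18, 26, 10]

VC = [18, 26, 10]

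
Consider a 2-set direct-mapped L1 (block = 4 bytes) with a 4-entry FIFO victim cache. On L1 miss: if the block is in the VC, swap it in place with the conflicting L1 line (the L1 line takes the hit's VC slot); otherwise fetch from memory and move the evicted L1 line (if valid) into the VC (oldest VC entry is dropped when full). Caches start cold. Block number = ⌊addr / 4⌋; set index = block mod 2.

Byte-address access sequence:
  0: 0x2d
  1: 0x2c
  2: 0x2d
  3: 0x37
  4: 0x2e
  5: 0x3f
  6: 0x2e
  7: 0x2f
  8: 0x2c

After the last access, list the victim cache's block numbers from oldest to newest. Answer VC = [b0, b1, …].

0: 0x2d (blk 11, set 1) → MISS  vc=[]
1: 0x2c (blk 11, set 1) → L1-HIT  vc=[]
2: 0x2d (blk 11, set 1) → L1-HIT  vc=[]
3: 0x37 (blk 13, set 1) → MISS  vc=[11]
4: 0x2e (blk 11, set 1) → VC-HIT  vc=[13]
5: 0x3f (blk 15, set 1) → MISS  vc=[13, 11]
6: 0x2e (blk 11, set 1) → VC-HIT  vc=[13, 15]
7: 0x2f (blk 11, set 1) → L1-HIT  vc=[13, 15]
8: 0x2c (blk 11, set 1) → L1-HIT  vc=[13, 15]

VC = [13, 15]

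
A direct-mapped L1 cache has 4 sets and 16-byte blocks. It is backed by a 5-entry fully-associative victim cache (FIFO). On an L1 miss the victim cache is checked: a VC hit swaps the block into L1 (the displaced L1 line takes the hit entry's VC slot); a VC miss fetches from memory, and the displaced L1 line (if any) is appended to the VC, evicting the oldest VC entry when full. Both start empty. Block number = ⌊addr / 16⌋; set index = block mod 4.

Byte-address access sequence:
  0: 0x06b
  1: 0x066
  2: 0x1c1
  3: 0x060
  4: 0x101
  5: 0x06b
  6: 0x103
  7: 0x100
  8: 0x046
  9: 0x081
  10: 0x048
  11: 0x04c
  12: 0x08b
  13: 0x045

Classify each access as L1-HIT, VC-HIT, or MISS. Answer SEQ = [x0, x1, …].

SEQ = [MISS, L1-HIT, MISS, L1-HIT, MISS, L1-HIT, L1-HIT, L1-HIT, MISS, MISS, VC-HIT, L1-HIT, VC-HIT, VC-HIT]

  [0] addr=0x6b blk=6 s=2: MISS | VC []
  [1] addr=0x66 blk=6 s=2: L1-HIT | VC []
  [2] addr=0x1c1 blk=28 s=0: MISS | VC []
  [3] addr=0x60 blk=6 s=2: L1-HIT | VC []
  [4] addr=0x101 blk=16 s=0: MISS | VC [28]
  [5] addr=0x6b blk=6 s=2: L1-HIT | VC [28]
  [6] addr=0x103 blk=16 s=0: L1-HIT | VC [28]
  [7] addr=0x100 blk=16 s=0: L1-HIT | VC [28]
  [8] addr=0x46 blk=4 s=0: MISS | VC [28, 16]
  [9] addr=0x81 blk=8 s=0: MISS | VC [28, 16, 4]
  [10] addr=0x48 blk=4 s=0: VC-HIT | VC [28, 16, 8]
  [11] addr=0x4c blk=4 s=0: L1-HIT | VC [28, 16, 8]
  [12] addr=0x8b blk=8 s=0: VC-HIT | VC [28, 16, 4]
  [13] addr=0x45 blk=4 s=0: VC-HIT | VC [28, 16, 8]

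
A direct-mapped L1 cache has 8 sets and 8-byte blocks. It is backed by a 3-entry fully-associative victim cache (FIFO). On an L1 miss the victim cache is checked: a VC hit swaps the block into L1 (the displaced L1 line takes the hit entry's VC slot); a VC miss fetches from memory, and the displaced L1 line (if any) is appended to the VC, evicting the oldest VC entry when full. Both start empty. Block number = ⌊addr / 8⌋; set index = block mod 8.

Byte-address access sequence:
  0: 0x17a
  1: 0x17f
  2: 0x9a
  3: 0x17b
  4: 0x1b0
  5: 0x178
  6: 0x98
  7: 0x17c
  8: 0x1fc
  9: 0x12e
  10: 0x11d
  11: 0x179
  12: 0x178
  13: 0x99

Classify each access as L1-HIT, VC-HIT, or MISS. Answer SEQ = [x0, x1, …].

SEQ = [MISS, L1-HIT, MISS, L1-HIT, MISS, L1-HIT, L1-HIT, L1-HIT, MISS, MISS, MISS, VC-HIT, L1-HIT, VC-HIT]

#0 0x17a→b47/s7 MISS; vc=[]
#1 0x17f→b47/s7 L1-HIT; vc=[]
#2 0x9a→b19/s3 MISS; vc=[]
#3 0x17b→b47/s7 L1-HIT; vc=[]
#4 0x1b0→b54/s6 MISS; vc=[]
#5 0x178→b47/s7 L1-HIT; vc=[]
#6 0x98→b19/s3 L1-HIT; vc=[]
#7 0x17c→b47/s7 L1-HIT; vc=[]
#8 0x1fc→b63/s7 MISS; vc=[47]
#9 0x12e→b37/s5 MISS; vc=[47]
#10 0x11d→b35/s3 MISS; vc=[47,19]
#11 0x179→b47/s7 VC-HIT; vc=[63,19]
#12 0x178→b47/s7 L1-HIT; vc=[63,19]
#13 0x99→b19/s3 VC-HIT; vc=[63,35]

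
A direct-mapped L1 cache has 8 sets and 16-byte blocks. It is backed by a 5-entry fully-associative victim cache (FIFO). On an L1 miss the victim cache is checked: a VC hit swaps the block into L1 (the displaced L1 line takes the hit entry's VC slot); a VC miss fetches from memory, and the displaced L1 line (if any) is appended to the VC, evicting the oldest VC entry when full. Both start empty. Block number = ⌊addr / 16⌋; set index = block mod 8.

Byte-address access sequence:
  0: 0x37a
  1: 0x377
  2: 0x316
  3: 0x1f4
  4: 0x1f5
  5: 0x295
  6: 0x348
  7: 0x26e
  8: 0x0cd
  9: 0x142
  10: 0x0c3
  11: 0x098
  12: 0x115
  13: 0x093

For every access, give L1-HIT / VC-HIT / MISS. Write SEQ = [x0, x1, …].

#0 0x37a→b55/s7 MISS; vc=[]
#1 0x377→b55/s7 L1-HIT; vc=[]
#2 0x316→b49/s1 MISS; vc=[]
#3 0x1f4→b31/s7 MISS; vc=[55]
#4 0x1f5→b31/s7 L1-HIT; vc=[55]
#5 0x295→b41/s1 MISS; vc=[55,49]
#6 0x348→b52/s4 MISS; vc=[55,49]
#7 0x26e→b38/s6 MISS; vc=[55,49]
#8 0xcd→b12/s4 MISS; vc=[55,49,52]
#9 0x142→b20/s4 MISS; vc=[55,49,52,12]
#10 0xc3→b12/s4 VC-HIT; vc=[55,49,52,20]
#11 0x98→b9/s1 MISS; vc=[55,49,52,20,41]
#12 0x115→b17/s1 MISS; vc=[49,52,20,41,9]
#13 0x93→b9/s1 VC-HIT; vc=[49,52,20,41,17]

SEQ = [MISS, L1-HIT, MISS, MISS, L1-HIT, MISS, MISS, MISS, MISS, MISS, VC-HIT, MISS, MISS, VC-HIT]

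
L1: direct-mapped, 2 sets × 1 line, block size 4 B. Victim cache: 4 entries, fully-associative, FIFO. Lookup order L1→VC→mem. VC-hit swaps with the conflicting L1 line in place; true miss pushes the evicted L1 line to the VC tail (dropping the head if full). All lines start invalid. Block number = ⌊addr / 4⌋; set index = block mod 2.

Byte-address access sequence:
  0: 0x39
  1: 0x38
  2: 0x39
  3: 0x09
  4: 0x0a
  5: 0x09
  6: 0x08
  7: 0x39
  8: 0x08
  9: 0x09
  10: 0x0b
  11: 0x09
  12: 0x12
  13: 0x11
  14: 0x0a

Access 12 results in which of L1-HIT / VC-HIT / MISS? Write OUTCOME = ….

0: 0x39 (blk 14, set 0) → MISS  vc=[]
1: 0x38 (blk 14, set 0) → L1-HIT  vc=[]
2: 0x39 (blk 14, set 0) → L1-HIT  vc=[]
3: 0x9 (blk 2, set 0) → MISS  vc=[14]
4: 0xa (blk 2, set 0) → L1-HIT  vc=[14]
5: 0x9 (blk 2, set 0) → L1-HIT  vc=[14]
6: 0x8 (blk 2, set 0) → L1-HIT  vc=[14]
7: 0x39 (blk 14, set 0) → VC-HIT  vc=[2]
8: 0x8 (blk 2, set 0) → VC-HIT  vc=[14]
9: 0x9 (blk 2, set 0) → L1-HIT  vc=[14]
10: 0xb (blk 2, set 0) → L1-HIT  vc=[14]
11: 0x9 (blk 2, set 0) → L1-HIT  vc=[14]
12: 0x12 (blk 4, set 0) → MISS  vc=[14, 2]
13: 0x11 (blk 4, set 0) → L1-HIT  vc=[14, 2]
14: 0xa (blk 2, set 0) → VC-HIT  vc=[14, 4]

OUTCOME = MISS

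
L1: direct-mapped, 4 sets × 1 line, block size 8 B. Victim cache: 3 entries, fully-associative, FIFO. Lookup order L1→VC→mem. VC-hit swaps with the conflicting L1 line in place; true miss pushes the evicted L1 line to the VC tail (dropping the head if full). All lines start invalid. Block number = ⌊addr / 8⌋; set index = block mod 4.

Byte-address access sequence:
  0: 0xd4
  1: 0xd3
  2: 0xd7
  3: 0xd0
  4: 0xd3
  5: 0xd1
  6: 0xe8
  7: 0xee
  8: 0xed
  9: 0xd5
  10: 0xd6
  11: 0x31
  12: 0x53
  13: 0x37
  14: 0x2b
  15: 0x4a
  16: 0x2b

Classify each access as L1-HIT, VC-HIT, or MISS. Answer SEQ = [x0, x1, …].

SEQ = [MISS, L1-HIT, L1-HIT, L1-HIT, L1-HIT, L1-HIT, MISS, L1-HIT, L1-HIT, L1-HIT, L1-HIT, MISS, MISS, VC-HIT, MISS, MISS, VC-HIT]

  [0] addr=0xd4 blk=26 s=2: MISS | VC []
  [1] addr=0xd3 blk=26 s=2: L1-HIT | VC []
  [2] addr=0xd7 blk=26 s=2: L1-HIT | VC []
  [3] addr=0xd0 blk=26 s=2: L1-HIT | VC []
  [4] addr=0xd3 blk=26 s=2: L1-HIT | VC []
  [5] addr=0xd1 blk=26 s=2: L1-HIT | VC []
  [6] addr=0xe8 blk=29 s=1: MISS | VC []
  [7] addr=0xee blk=29 s=1: L1-HIT | VC []
  [8] addr=0xed blk=29 s=1: L1-HIT | VC []
  [9] addr=0xd5 blk=26 s=2: L1-HIT | VC []
  [10] addr=0xd6 blk=26 s=2: L1-HIT | VC []
  [11] addr=0x31 blk=6 s=2: MISS | VC [26]
  [12] addr=0x53 blk=10 s=2: MISS | VC [26, 6]
  [13] addr=0x37 blk=6 s=2: VC-HIT | VC [26, 10]
  [14] addr=0x2b blk=5 s=1: MISS | VC [26, 10, 29]
  [15] addr=0x4a blk=9 s=1: MISS | VC [10, 29, 5]
  [16] addr=0x2b blk=5 s=1: VC-HIT | VC [10, 29, 9]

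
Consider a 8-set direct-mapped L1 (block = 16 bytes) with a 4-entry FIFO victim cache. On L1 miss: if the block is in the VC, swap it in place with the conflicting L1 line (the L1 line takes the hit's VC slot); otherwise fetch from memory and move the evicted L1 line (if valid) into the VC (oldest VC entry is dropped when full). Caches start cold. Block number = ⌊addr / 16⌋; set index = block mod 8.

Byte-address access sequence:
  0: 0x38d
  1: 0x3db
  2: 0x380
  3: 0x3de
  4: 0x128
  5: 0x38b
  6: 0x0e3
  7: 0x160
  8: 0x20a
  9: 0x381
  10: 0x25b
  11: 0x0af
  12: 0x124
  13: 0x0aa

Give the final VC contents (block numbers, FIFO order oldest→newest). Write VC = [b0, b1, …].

#0 0x38d→b56/s0 MISS; vc=[]
#1 0x3db→b61/s5 MISS; vc=[]
#2 0x380→b56/s0 L1-HIT; vc=[]
#3 0x3de→b61/s5 L1-HIT; vc=[]
#4 0x128→b18/s2 MISS; vc=[]
#5 0x38b→b56/s0 L1-HIT; vc=[]
#6 0xe3→b14/s6 MISS; vc=[]
#7 0x160→b22/s6 MISS; vc=[14]
#8 0x20a→b32/s0 MISS; vc=[14,56]
#9 0x381→b56/s0 VC-HIT; vc=[14,32]
#10 0x25b→b37/s5 MISS; vc=[14,32,61]
#11 0xaf→b10/s2 MISS; vc=[14,32,61,18]
#12 0x124→b18/s2 VC-HIT; vc=[14,32,61,10]
#13 0xaa→b10/s2 VC-HIT; vc=[14,32,61,18]

VC = [14, 32, 61, 18]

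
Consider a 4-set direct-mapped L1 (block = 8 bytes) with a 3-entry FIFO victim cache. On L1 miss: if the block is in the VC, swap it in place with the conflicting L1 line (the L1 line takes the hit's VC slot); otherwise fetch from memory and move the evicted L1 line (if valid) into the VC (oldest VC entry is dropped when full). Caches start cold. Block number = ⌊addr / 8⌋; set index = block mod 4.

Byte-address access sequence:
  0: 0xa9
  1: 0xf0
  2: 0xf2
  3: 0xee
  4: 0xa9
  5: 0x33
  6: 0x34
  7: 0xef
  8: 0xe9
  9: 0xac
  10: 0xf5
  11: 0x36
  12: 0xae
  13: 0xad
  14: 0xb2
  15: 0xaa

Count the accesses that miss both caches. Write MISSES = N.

#0 0xa9→b21/s1 MISS; vc=[]
#1 0xf0→b30/s2 MISS; vc=[]
#2 0xf2→b30/s2 L1-HIT; vc=[]
#3 0xee→b29/s1 MISS; vc=[21]
#4 0xa9→b21/s1 VC-HIT; vc=[29]
#5 0x33→b6/s2 MISS; vc=[29,30]
#6 0x34→b6/s2 L1-HIT; vc=[29,30]
#7 0xef→b29/s1 VC-HIT; vc=[21,30]
#8 0xe9→b29/s1 L1-HIT; vc=[21,30]
#9 0xac→b21/s1 VC-HIT; vc=[29,30]
#10 0xf5→b30/s2 VC-HIT; vc=[29,6]
#11 0x36→b6/s2 VC-HIT; vc=[29,30]
#12 0xae→b21/s1 L1-HIT; vc=[29,30]
#13 0xad→b21/s1 L1-HIT; vc=[29,30]
#14 0xb2→b22/s2 MISS; vc=[29,30,6]
#15 0xaa→b21/s1 L1-HIT; vc=[29,30,6]

MISSES = 5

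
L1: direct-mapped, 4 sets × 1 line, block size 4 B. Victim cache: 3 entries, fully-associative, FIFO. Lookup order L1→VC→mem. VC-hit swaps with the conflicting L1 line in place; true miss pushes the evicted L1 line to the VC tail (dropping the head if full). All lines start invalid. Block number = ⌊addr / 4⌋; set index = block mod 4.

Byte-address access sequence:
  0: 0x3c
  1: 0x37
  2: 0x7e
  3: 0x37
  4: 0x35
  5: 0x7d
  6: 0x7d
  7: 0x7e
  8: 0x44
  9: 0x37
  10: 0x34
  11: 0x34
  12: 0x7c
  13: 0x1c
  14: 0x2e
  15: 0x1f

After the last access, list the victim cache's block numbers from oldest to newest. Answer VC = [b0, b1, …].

  [0] addr=0x3c blk=15 s=3: MISS | VC []
  [1] addr=0x37 blk=13 s=1: MISS | VC []
  [2] addr=0x7e blk=31 s=3: MISS | VC [15]
  [3] addr=0x37 blk=13 s=1: L1-HIT | VC [15]
  [4] addr=0x35 blk=13 s=1: L1-HIT | VC [15]
  [5] addr=0x7d blk=31 s=3: L1-HIT | VC [15]
  [6] addr=0x7d blk=31 s=3: L1-HIT | VC [15]
  [7] addr=0x7e blk=31 s=3: L1-HIT | VC [15]
  [8] addr=0x44 blk=17 s=1: MISS | VC [15, 13]
  [9] addr=0x37 blk=13 s=1: VC-HIT | VC [15, 17]
  [10] addr=0x34 blk=13 s=1: L1-HIT | VC [15, 17]
  [11] addr=0x34 blk=13 s=1: L1-HIT | VC [15, 17]
  [12] addr=0x7c blk=31 s=3: L1-HIT | VC [15, 17]
  [13] addr=0x1c blk=7 s=3: MISS | VC [15, 17, 31]
  [14] addr=0x2e blk=11 s=3: MISS | VC [17, 31, 7]
  [15] addr=0x1f blk=7 s=3: VC-HIT | VC [17, 31, 11]

VC = [17, 31, 11]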